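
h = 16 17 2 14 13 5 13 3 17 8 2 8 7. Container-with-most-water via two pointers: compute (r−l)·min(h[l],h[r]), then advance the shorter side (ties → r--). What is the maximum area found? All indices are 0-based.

max area = 128

[0,12] min(16,7)*12=84 best=84 * → r--
[0,11] min(16,8)*11=88 best=88 * → r--
[0,10] min(16,2)*10=20 best=88 → r--
[0,9] min(16,8)*9=72 best=88 → r--
[0,8] min(16,17)*8=128 best=128 * → l++
[1,8] min(17,17)*7=119 best=128 → r--
[1,7] min(17,3)*6=18 best=128 → r--
[1,6] min(17,13)*5=65 best=128 → r--
[1,5] min(17,5)*4=20 best=128 → r--
[1,4] min(17,13)*3=39 best=128 → r--
[1,3] min(17,14)*2=28 best=128 → r--
[1,2] min(17,2)*1=2 best=128 → r--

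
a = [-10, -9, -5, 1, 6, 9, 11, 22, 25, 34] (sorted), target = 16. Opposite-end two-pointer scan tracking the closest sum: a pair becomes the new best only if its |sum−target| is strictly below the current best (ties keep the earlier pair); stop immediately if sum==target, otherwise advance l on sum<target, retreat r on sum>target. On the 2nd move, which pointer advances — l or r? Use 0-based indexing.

l=0 r=9: -10+34=24 d=8 *, r--
l=0 r=8: -10+25=15 d=1 *, l++

l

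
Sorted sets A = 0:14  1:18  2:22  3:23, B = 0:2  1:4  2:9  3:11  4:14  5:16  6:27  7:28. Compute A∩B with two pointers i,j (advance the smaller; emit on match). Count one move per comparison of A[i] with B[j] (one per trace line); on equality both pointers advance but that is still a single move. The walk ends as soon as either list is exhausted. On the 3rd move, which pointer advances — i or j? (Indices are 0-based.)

i=0 j=0: 14>2, j++
i=0 j=1: 14>4, j++
i=0 j=2: 14>9, j++

j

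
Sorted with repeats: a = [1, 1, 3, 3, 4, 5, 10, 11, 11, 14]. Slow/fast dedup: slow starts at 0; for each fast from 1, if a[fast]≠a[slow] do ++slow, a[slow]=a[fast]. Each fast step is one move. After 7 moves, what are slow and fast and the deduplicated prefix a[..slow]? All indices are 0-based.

slow=5, fast=8, prefix=[1, 3, 4, 5, 10, 11]

slow=0 fast=1: a[fast]=1=a[slow] dup, fast++
slow=0 fast=2: a[fast]=3≠a[slow]=1 write a[1]=3, slow++,fast++
slow=1 fast=3: a[fast]=3=a[slow] dup, fast++
slow=1 fast=4: a[fast]=4≠a[slow]=3 write a[2]=4, slow++,fast++
slow=2 fast=5: a[fast]=5≠a[slow]=4 write a[3]=5, slow++,fast++
slow=3 fast=6: a[fast]=10≠a[slow]=5 write a[4]=10, slow++,fast++
slow=4 fast=7: a[fast]=11≠a[slow]=10 write a[5]=11, slow++,fast++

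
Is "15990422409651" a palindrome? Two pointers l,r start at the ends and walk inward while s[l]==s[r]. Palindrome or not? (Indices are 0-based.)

[0,13] '1'=='1' → l++,r--
[1,12] '5'=='5' → l++,r--
[2,11] '9'!='6' → stop

not a palindrome (mismatch at 2,11)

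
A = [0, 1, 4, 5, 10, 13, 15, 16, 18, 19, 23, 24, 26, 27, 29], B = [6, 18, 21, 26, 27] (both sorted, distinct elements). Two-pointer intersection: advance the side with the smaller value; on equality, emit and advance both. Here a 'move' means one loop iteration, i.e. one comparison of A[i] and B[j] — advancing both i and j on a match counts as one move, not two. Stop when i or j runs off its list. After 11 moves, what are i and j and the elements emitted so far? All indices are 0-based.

i=10, j=2, emitted=[18]

i=0 j=0: 0<6, i++
i=1 j=0: 1<6, i++
i=2 j=0: 4<6, i++
i=3 j=0: 5<6, i++
i=4 j=0: 10>6, j++
i=4 j=1: 10<18, i++
i=5 j=1: 13<18, i++
i=6 j=1: 15<18, i++
i=7 j=1: 16<18, i++
i=8 j=1: 18==18 emit, i++,j++
i=9 j=2: 19<21, i++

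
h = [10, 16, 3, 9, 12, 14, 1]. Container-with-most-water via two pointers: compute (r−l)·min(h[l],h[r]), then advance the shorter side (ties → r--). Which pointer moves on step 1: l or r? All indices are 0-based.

r

[0,6] min(10,1)*6=6 best=6 * → r--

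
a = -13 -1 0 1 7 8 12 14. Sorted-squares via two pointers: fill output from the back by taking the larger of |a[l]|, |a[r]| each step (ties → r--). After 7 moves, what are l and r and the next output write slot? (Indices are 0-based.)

[0,7] |-13|<=|14| out[7]=196 → r--
[0,6] |-13|>|12| out[6]=169 → l++
[1,6] |-1|<=|12| out[5]=144 → r--
[1,5] |-1|<=|8| out[4]=64 → r--
[1,4] |-1|<=|7| out[3]=49 → r--
[1,3] |-1|<=|1| out[2]=1 → r--
[1,2] |-1|>|0| out[1]=1 → l++

l=2, r=2, next write slot=0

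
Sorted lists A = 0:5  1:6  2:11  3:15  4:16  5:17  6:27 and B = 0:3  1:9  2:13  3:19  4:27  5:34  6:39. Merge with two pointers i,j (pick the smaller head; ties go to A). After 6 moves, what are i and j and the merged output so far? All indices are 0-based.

i=3, j=3, merged so far=[3, 5, 6, 9, 11, 13]

[i=0,j=0] A[i]=5>B[j]=3 take 3 → j++
[i=0,j=1] A[i]=5<=B[j]=9 take 5 → i++
[i=1,j=1] A[i]=6<=B[j]=9 take 6 → i++
[i=2,j=1] A[i]=11>B[j]=9 take 9 → j++
[i=2,j=2] A[i]=11<=B[j]=13 take 11 → i++
[i=3,j=2] A[i]=15>B[j]=13 take 13 → j++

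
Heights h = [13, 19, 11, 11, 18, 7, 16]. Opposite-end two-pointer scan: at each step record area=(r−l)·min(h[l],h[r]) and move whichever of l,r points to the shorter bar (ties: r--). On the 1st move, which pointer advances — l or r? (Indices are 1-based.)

[1,7] min(13,16)*6=78 best=78 * → l++

l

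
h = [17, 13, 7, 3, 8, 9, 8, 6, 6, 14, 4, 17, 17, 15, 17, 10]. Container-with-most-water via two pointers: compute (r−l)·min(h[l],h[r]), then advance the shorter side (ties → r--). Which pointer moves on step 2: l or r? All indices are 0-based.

r

l=0 r=15: min(17,10)*15=150 best=150 *, r--
l=0 r=14: min(17,17)*14=238 best=238 *, r--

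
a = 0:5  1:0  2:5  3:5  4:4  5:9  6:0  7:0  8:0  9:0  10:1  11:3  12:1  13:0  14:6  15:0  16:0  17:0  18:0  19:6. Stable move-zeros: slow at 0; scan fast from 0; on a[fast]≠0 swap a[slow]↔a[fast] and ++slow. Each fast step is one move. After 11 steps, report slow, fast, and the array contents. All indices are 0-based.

slow=6, fast=11, a=[5, 5, 5, 4, 9, 1, 0, 0, 0, 0, 0, 3, 1, 0, 6, 0, 0, 0, 0, 6]

(s=0,f=0) a[fast]=5≠0 swap→a[0]=5 → slow++,fast++
(s=1,f=1) a[fast]=0 → fast++
(s=1,f=2) a[fast]=5≠0 swap→a[1]=5 → slow++,fast++
(s=2,f=3) a[fast]=5≠0 swap→a[2]=5 → slow++,fast++
(s=3,f=4) a[fast]=4≠0 swap→a[3]=4 → slow++,fast++
(s=4,f=5) a[fast]=9≠0 swap→a[4]=9 → slow++,fast++
(s=5,f=6) a[fast]=0 → fast++
(s=5,f=7) a[fast]=0 → fast++
(s=5,f=8) a[fast]=0 → fast++
(s=5,f=9) a[fast]=0 → fast++
(s=5,f=10) a[fast]=1≠0 swap→a[5]=1 → slow++,fast++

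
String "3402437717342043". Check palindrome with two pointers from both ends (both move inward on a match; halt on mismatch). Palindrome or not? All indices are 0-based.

l=0 r=15: '3'=='3', l++,r--
l=1 r=14: '4'=='4', l++,r--
l=2 r=13: '0'=='0', l++,r--
l=3 r=12: '2'=='2', l++,r--
l=4 r=11: '4'=='4', l++,r--
l=5 r=10: '3'=='3', l++,r--
l=6 r=9: '7'=='7', l++,r--
l=7 r=8: '7'!='1', stop

not a palindrome (mismatch at 7,8)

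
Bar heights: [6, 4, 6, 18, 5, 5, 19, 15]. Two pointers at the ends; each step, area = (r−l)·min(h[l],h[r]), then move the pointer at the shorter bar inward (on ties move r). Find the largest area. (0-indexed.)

max area = 60

l=0 r=7: min(6,15)*7=42 best=42 *, l++
l=1 r=7: min(4,15)*6=24 best=42, l++
l=2 r=7: min(6,15)*5=30 best=42, l++
l=3 r=7: min(18,15)*4=60 best=60 *, r--
l=3 r=6: min(18,19)*3=54 best=60, l++
l=4 r=6: min(5,19)*2=10 best=60, l++
l=5 r=6: min(5,19)*1=5 best=60, l++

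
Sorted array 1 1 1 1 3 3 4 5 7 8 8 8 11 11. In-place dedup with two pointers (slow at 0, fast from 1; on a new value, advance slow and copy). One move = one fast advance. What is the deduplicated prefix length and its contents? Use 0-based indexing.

length 7; prefix = [1, 3, 4, 5, 7, 8, 11]

slow=0 fast=1: a[fast]=1=a[slow] dup, fast++
slow=0 fast=2: a[fast]=1=a[slow] dup, fast++
slow=0 fast=3: a[fast]=1=a[slow] dup, fast++
slow=0 fast=4: a[fast]=3≠a[slow]=1 write a[1]=3, slow++,fast++
slow=1 fast=5: a[fast]=3=a[slow] dup, fast++
slow=1 fast=6: a[fast]=4≠a[slow]=3 write a[2]=4, slow++,fast++
slow=2 fast=7: a[fast]=5≠a[slow]=4 write a[3]=5, slow++,fast++
slow=3 fast=8: a[fast]=7≠a[slow]=5 write a[4]=7, slow++,fast++
slow=4 fast=9: a[fast]=8≠a[slow]=7 write a[5]=8, slow++,fast++
slow=5 fast=10: a[fast]=8=a[slow] dup, fast++
slow=5 fast=11: a[fast]=8=a[slow] dup, fast++
slow=5 fast=12: a[fast]=11≠a[slow]=8 write a[6]=11, slow++,fast++
slow=6 fast=13: a[fast]=11=a[slow] dup, fast++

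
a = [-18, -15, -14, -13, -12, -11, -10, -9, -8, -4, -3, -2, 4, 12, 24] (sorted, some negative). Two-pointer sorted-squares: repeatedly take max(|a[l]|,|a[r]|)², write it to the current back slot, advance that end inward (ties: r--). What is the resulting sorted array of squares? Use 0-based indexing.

[0,14] |-18|<=|24| out[14]=576 → r--
[0,13] |-18|>|12| out[13]=324 → l++
[1,13] |-15|>|12| out[12]=225 → l++
[2,13] |-14|>|12| out[11]=196 → l++
[3,13] |-13|>|12| out[10]=169 → l++
[4,13] |-12|<=|12| out[9]=144 → r--
[4,12] |-12|>|4| out[8]=144 → l++
[5,12] |-11|>|4| out[7]=121 → l++
[6,12] |-10|>|4| out[6]=100 → l++
[7,12] |-9|>|4| out[5]=81 → l++
[8,12] |-8|>|4| out[4]=64 → l++
[9,12] |-4|<=|4| out[3]=16 → r--
[9,11] |-4|>|-2| out[2]=16 → l++
[10,11] |-3|>|-2| out[1]=9 → l++
[11,11] |-2|<=|-2| out[0]=4 → r--

[4, 9, 16, 16, 64, 81, 100, 121, 144, 144, 169, 196, 225, 324, 576]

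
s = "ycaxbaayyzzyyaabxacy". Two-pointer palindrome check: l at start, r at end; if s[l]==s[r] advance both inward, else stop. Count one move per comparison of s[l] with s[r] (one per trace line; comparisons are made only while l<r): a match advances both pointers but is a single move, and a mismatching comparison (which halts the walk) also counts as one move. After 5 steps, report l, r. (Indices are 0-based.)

l=5, r=14

l=0 r=19: 'y'=='y', l++,r--
l=1 r=18: 'c'=='c', l++,r--
l=2 r=17: 'a'=='a', l++,r--
l=3 r=16: 'x'=='x', l++,r--
l=4 r=15: 'b'=='b', l++,r--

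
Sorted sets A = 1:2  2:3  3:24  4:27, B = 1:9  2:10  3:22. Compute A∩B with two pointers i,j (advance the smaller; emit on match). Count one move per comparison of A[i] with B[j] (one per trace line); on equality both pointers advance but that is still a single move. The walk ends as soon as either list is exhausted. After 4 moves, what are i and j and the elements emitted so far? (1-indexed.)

[i=1,j=1] 2<9 → i++
[i=2,j=1] 3<9 → i++
[i=3,j=1] 24>9 → j++
[i=3,j=2] 24>10 → j++

i=3, j=3, emitted=[]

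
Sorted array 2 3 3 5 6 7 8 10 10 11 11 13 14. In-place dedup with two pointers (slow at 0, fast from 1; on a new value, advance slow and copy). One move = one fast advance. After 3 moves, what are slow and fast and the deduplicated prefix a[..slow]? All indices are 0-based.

slow=2, fast=4, prefix=[2, 3, 5]

slow=0 fast=1: a[fast]=3≠a[slow]=2 write a[1]=3, slow++,fast++
slow=1 fast=2: a[fast]=3=a[slow] dup, fast++
slow=1 fast=3: a[fast]=5≠a[slow]=3 write a[2]=5, slow++,fast++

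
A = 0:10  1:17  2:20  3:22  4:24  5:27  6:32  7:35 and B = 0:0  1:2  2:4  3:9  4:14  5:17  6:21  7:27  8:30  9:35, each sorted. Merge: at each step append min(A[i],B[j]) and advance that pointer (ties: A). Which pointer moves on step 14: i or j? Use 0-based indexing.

j

[i=0,j=0] A[i]=10>B[j]=0 take 0 → j++
[i=0,j=1] A[i]=10>B[j]=2 take 2 → j++
[i=0,j=2] A[i]=10>B[j]=4 take 4 → j++
[i=0,j=3] A[i]=10>B[j]=9 take 9 → j++
[i=0,j=4] A[i]=10<=B[j]=14 take 10 → i++
[i=1,j=4] A[i]=17>B[j]=14 take 14 → j++
[i=1,j=5] A[i]=17<=B[j]=17 take 17 → i++
[i=2,j=5] A[i]=20>B[j]=17 take 17 → j++
[i=2,j=6] A[i]=20<=B[j]=21 take 20 → i++
[i=3,j=6] A[i]=22>B[j]=21 take 21 → j++
[i=3,j=7] A[i]=22<=B[j]=27 take 22 → i++
[i=4,j=7] A[i]=24<=B[j]=27 take 24 → i++
[i=5,j=7] A[i]=27<=B[j]=27 take 27 → i++
[i=6,j=7] A[i]=32>B[j]=27 take 27 → j++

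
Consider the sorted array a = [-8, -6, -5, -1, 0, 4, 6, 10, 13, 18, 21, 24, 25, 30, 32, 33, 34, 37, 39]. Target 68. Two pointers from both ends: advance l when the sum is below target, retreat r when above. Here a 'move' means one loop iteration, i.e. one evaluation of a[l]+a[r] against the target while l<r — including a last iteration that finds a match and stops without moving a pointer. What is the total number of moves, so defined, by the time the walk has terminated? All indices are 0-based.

18 moves

[0,18] -8+39=31 <68 → l++
[1,18] -6+39=33 <68 → l++
[2,18] -5+39=34 <68 → l++
[3,18] -1+39=38 <68 → l++
[4,18] 0+39=39 <68 → l++
[5,18] 4+39=43 <68 → l++
[6,18] 6+39=45 <68 → l++
[7,18] 10+39=49 <68 → l++
[8,18] 13+39=52 <68 → l++
[9,18] 18+39=57 <68 → l++
[10,18] 21+39=60 <68 → l++
[11,18] 24+39=63 <68 → l++
[12,18] 25+39=64 <68 → l++
[13,18] 30+39=69 >68 → r--
[13,17] 30+37=67 <68 → l++
[14,17] 32+37=69 >68 → r--
[14,16] 32+34=66 <68 → l++
[15,16] 33+34=67 <68 → l++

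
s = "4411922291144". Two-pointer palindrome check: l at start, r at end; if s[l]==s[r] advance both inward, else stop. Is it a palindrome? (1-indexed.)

palindrome

[1,13] '4'=='4' → l++,r--
[2,12] '4'=='4' → l++,r--
[3,11] '1'=='1' → l++,r--
[4,10] '1'=='1' → l++,r--
[5,9] '9'=='9' → l++,r--
[6,8] '2'=='2' → l++,r--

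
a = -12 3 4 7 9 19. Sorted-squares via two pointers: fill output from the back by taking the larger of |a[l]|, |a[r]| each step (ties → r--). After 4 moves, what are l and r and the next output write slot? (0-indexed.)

[0,5] |-12|<=|19| out[5]=361 → r--
[0,4] |-12|>|9| out[4]=144 → l++
[1,4] |3|<=|9| out[3]=81 → r--
[1,3] |3|<=|7| out[2]=49 → r--

l=1, r=2, next write slot=1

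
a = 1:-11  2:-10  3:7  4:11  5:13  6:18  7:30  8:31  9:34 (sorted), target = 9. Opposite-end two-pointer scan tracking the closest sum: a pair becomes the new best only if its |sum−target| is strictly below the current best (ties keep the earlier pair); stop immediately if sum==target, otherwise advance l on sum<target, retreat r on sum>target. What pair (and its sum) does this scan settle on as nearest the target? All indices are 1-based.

pair (-10, 18) with sum 8 (|Δ|=1)

[1,9] -11+34=23 d=14 * → r--
[1,8] -11+31=20 d=11 * → r--
[1,7] -11+30=19 d=10 * → r--
[1,6] -11+18=7 d=2 * → l++
[2,6] -10+18=8 d=1 * → l++
[3,6] 7+18=25 d=16 → r--
[3,5] 7+13=20 d=11 → r--
[3,4] 7+11=18 d=9 → r--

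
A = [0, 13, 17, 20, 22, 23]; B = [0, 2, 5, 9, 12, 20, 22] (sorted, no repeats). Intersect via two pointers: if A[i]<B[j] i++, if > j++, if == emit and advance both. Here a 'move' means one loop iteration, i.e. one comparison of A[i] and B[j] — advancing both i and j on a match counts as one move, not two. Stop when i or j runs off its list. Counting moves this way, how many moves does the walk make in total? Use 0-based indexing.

9 moves

[i=0,j=0] 0==0 emit → i++,j++
[i=1,j=1] 13>2 → j++
[i=1,j=2] 13>5 → j++
[i=1,j=3] 13>9 → j++
[i=1,j=4] 13>12 → j++
[i=1,j=5] 13<20 → i++
[i=2,j=5] 17<20 → i++
[i=3,j=5] 20==20 emit → i++,j++
[i=4,j=6] 22==22 emit → i++,j++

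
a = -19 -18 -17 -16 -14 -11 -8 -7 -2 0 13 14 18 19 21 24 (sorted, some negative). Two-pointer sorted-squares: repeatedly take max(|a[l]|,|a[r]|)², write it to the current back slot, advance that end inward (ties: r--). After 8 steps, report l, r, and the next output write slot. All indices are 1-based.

l=5, r=12, next write slot=8

l=1 r=16: |-19|<=|24| out[16]=576, r--
l=1 r=15: |-19|<=|21| out[15]=441, r--
l=1 r=14: |-19|<=|19| out[14]=361, r--
l=1 r=13: |-19|>|18| out[13]=361, l++
l=2 r=13: |-18|<=|18| out[12]=324, r--
l=2 r=12: |-18|>|14| out[11]=324, l++
l=3 r=12: |-17|>|14| out[10]=289, l++
l=4 r=12: |-16|>|14| out[9]=256, l++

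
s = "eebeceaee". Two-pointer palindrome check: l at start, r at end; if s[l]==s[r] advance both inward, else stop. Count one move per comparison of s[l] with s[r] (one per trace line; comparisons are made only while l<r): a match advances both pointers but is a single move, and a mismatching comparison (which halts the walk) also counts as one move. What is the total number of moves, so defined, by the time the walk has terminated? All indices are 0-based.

3 moves

l=0 r=8: 'e'=='e', l++,r--
l=1 r=7: 'e'=='e', l++,r--
l=2 r=6: 'b'!='a', stop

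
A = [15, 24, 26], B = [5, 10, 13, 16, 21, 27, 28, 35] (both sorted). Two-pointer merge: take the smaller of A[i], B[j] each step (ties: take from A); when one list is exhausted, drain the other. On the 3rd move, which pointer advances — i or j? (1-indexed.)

j

[i=1,j=1] A[i]=15>B[j]=5 take 5 → j++
[i=1,j=2] A[i]=15>B[j]=10 take 10 → j++
[i=1,j=3] A[i]=15>B[j]=13 take 13 → j++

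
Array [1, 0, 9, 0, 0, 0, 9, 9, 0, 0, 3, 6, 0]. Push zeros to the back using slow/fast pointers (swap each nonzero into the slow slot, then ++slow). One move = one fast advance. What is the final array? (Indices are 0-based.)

slow=0 fast=0: a[fast]=1≠0 swap→a[0]=1, slow++,fast++
slow=1 fast=1: a[fast]=0, fast++
slow=1 fast=2: a[fast]=9≠0 swap→a[1]=9, slow++,fast++
slow=2 fast=3: a[fast]=0, fast++
slow=2 fast=4: a[fast]=0, fast++
slow=2 fast=5: a[fast]=0, fast++
slow=2 fast=6: a[fast]=9≠0 swap→a[2]=9, slow++,fast++
slow=3 fast=7: a[fast]=9≠0 swap→a[3]=9, slow++,fast++
slow=4 fast=8: a[fast]=0, fast++
slow=4 fast=9: a[fast]=0, fast++
slow=4 fast=10: a[fast]=3≠0 swap→a[4]=3, slow++,fast++
slow=5 fast=11: a[fast]=6≠0 swap→a[5]=6, slow++,fast++
slow=6 fast=12: a[fast]=0, fast++

[1, 9, 9, 9, 3, 6, 0, 0, 0, 0, 0, 0, 0]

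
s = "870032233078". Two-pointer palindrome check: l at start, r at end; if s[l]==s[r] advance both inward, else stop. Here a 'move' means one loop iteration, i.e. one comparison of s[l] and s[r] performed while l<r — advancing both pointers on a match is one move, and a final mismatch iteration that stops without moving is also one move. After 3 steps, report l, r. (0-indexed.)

l=3, r=8

l=0 r=11: '8'=='8', l++,r--
l=1 r=10: '7'=='7', l++,r--
l=2 r=9: '0'=='0', l++,r--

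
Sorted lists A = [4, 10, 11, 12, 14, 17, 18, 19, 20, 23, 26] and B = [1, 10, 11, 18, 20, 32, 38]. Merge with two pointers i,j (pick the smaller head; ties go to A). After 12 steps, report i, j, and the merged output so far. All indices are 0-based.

i=8, j=4, merged so far=[1, 4, 10, 10, 11, 11, 12, 14, 17, 18, 18, 19]

i=0 j=0: A[i]=4>B[j]=1 take 1, j++
i=0 j=1: A[i]=4<=B[j]=10 take 4, i++
i=1 j=1: A[i]=10<=B[j]=10 take 10, i++
i=2 j=1: A[i]=11>B[j]=10 take 10, j++
i=2 j=2: A[i]=11<=B[j]=11 take 11, i++
i=3 j=2: A[i]=12>B[j]=11 take 11, j++
i=3 j=3: A[i]=12<=B[j]=18 take 12, i++
i=4 j=3: A[i]=14<=B[j]=18 take 14, i++
i=5 j=3: A[i]=17<=B[j]=18 take 17, i++
i=6 j=3: A[i]=18<=B[j]=18 take 18, i++
i=7 j=3: A[i]=19>B[j]=18 take 18, j++
i=7 j=4: A[i]=19<=B[j]=20 take 19, i++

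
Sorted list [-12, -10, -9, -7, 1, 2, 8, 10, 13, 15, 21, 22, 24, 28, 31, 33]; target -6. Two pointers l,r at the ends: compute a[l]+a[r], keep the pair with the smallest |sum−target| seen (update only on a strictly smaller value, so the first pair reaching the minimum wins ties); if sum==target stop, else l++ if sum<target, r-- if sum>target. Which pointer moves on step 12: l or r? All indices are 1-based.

l

[1,16] -12+33=21 d=27 * → r--
[1,15] -12+31=19 d=25 * → r--
[1,14] -12+28=16 d=22 * → r--
[1,13] -12+24=12 d=18 * → r--
[1,12] -12+22=10 d=16 * → r--
[1,11] -12+21=9 d=15 * → r--
[1,10] -12+15=3 d=9 * → r--
[1,9] -12+13=1 d=7 * → r--
[1,8] -12+10=-2 d=4 * → r--
[1,7] -12+8=-4 d=2 * → r--
[1,6] -12+2=-10 d=4 → l++
[2,6] -10+2=-8 d=2 → l++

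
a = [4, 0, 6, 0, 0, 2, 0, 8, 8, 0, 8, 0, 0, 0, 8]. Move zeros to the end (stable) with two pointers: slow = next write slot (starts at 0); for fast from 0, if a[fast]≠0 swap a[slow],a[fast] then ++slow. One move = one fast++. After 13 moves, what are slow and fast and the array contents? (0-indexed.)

slow=6, fast=13, a=[4, 6, 2, 8, 8, 8, 0, 0, 0, 0, 0, 0, 0, 0, 8]

slow=0 fast=0: a[fast]=4≠0 swap→a[0]=4, slow++,fast++
slow=1 fast=1: a[fast]=0, fast++
slow=1 fast=2: a[fast]=6≠0 swap→a[1]=6, slow++,fast++
slow=2 fast=3: a[fast]=0, fast++
slow=2 fast=4: a[fast]=0, fast++
slow=2 fast=5: a[fast]=2≠0 swap→a[2]=2, slow++,fast++
slow=3 fast=6: a[fast]=0, fast++
slow=3 fast=7: a[fast]=8≠0 swap→a[3]=8, slow++,fast++
slow=4 fast=8: a[fast]=8≠0 swap→a[4]=8, slow++,fast++
slow=5 fast=9: a[fast]=0, fast++
slow=5 fast=10: a[fast]=8≠0 swap→a[5]=8, slow++,fast++
slow=6 fast=11: a[fast]=0, fast++
slow=6 fast=12: a[fast]=0, fast++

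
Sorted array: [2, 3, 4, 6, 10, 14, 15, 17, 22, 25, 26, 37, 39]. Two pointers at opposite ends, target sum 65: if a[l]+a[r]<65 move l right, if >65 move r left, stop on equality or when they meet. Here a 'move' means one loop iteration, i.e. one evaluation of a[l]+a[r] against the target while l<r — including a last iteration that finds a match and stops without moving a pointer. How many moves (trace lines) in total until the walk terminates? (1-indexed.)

11 moves

l=1 r=13: 2+39=41 <65, l++
l=2 r=13: 3+39=42 <65, l++
l=3 r=13: 4+39=43 <65, l++
l=4 r=13: 6+39=45 <65, l++
l=5 r=13: 10+39=49 <65, l++
l=6 r=13: 14+39=53 <65, l++
l=7 r=13: 15+39=54 <65, l++
l=8 r=13: 17+39=56 <65, l++
l=9 r=13: 22+39=61 <65, l++
l=10 r=13: 25+39=64 <65, l++
l=11 r=13: 26+39=65, found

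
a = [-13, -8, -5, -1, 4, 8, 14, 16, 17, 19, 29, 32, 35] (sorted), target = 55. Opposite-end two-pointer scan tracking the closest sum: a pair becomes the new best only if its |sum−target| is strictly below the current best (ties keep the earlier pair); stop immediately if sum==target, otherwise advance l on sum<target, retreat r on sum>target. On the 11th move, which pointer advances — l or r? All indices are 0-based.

r

[0,12] -13+35=22 d=33 * → l++
[1,12] -8+35=27 d=28 * → l++
[2,12] -5+35=30 d=25 * → l++
[3,12] -1+35=34 d=21 * → l++
[4,12] 4+35=39 d=16 * → l++
[5,12] 8+35=43 d=12 * → l++
[6,12] 14+35=49 d=6 * → l++
[7,12] 16+35=51 d=4 * → l++
[8,12] 17+35=52 d=3 * → l++
[9,12] 19+35=54 d=1 * → l++
[10,12] 29+35=64 d=9 → r--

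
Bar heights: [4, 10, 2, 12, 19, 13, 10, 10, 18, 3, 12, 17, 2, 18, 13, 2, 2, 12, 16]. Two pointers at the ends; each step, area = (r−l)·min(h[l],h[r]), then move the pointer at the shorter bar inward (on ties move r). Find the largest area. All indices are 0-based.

l=0 r=18: min(4,16)*18=72 best=72 *, l++
l=1 r=18: min(10,16)*17=170 best=170 *, l++
l=2 r=18: min(2,16)*16=32 best=170, l++
l=3 r=18: min(12,16)*15=180 best=180 *, l++
l=4 r=18: min(19,16)*14=224 best=224 *, r--
l=4 r=17: min(19,12)*13=156 best=224, r--
l=4 r=16: min(19,2)*12=24 best=224, r--
l=4 r=15: min(19,2)*11=22 best=224, r--
l=4 r=14: min(19,13)*10=130 best=224, r--
l=4 r=13: min(19,18)*9=162 best=224, r--
l=4 r=12: min(19,2)*8=16 best=224, r--
l=4 r=11: min(19,17)*7=119 best=224, r--
l=4 r=10: min(19,12)*6=72 best=224, r--
l=4 r=9: min(19,3)*5=15 best=224, r--
l=4 r=8: min(19,18)*4=72 best=224, r--
l=4 r=7: min(19,10)*3=30 best=224, r--
l=4 r=6: min(19,10)*2=20 best=224, r--
l=4 r=5: min(19,13)*1=13 best=224, r--

max area = 224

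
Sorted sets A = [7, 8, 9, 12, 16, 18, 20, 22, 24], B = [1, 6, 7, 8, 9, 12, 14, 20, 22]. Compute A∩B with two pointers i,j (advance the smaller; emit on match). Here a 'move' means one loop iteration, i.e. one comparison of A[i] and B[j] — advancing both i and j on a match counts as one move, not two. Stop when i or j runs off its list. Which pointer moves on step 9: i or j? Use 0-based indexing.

i

[i=0,j=0] 7>1 → j++
[i=0,j=1] 7>6 → j++
[i=0,j=2] 7==7 emit → i++,j++
[i=1,j=3] 8==8 emit → i++,j++
[i=2,j=4] 9==9 emit → i++,j++
[i=3,j=5] 12==12 emit → i++,j++
[i=4,j=6] 16>14 → j++
[i=4,j=7] 16<20 → i++
[i=5,j=7] 18<20 → i++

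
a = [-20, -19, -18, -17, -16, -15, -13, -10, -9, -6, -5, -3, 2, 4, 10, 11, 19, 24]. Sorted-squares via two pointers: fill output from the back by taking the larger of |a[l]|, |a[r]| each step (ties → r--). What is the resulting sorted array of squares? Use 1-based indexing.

[4, 9, 16, 25, 36, 81, 100, 100, 121, 169, 225, 256, 289, 324, 361, 361, 400, 576]

[1,18] |-20|<=|24| out[18]=576 → r--
[1,17] |-20|>|19| out[17]=400 → l++
[2,17] |-19|<=|19| out[16]=361 → r--
[2,16] |-19|>|11| out[15]=361 → l++
[3,16] |-18|>|11| out[14]=324 → l++
[4,16] |-17|>|11| out[13]=289 → l++
[5,16] |-16|>|11| out[12]=256 → l++
[6,16] |-15|>|11| out[11]=225 → l++
[7,16] |-13|>|11| out[10]=169 → l++
[8,16] |-10|<=|11| out[9]=121 → r--
[8,15] |-10|<=|10| out[8]=100 → r--
[8,14] |-10|>|4| out[7]=100 → l++
[9,14] |-9|>|4| out[6]=81 → l++
[10,14] |-6|>|4| out[5]=36 → l++
[11,14] |-5|>|4| out[4]=25 → l++
[12,14] |-3|<=|4| out[3]=16 → r--
[12,13] |-3|>|2| out[2]=9 → l++
[13,13] |2|<=|2| out[1]=4 → r--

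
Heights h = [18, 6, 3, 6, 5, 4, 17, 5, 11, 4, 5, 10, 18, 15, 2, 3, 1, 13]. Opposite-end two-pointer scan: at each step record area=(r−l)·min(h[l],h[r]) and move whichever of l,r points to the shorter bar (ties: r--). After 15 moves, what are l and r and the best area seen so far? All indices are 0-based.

l=0 r=17: min(18,13)*17=221 best=221 *, r--
l=0 r=16: min(18,1)*16=16 best=221, r--
l=0 r=15: min(18,3)*15=45 best=221, r--
l=0 r=14: min(18,2)*14=28 best=221, r--
l=0 r=13: min(18,15)*13=195 best=221, r--
l=0 r=12: min(18,18)*12=216 best=221, r--
l=0 r=11: min(18,10)*11=110 best=221, r--
l=0 r=10: min(18,5)*10=50 best=221, r--
l=0 r=9: min(18,4)*9=36 best=221, r--
l=0 r=8: min(18,11)*8=88 best=221, r--
l=0 r=7: min(18,5)*7=35 best=221, r--
l=0 r=6: min(18,17)*6=102 best=221, r--
l=0 r=5: min(18,4)*5=20 best=221, r--
l=0 r=4: min(18,5)*4=20 best=221, r--
l=0 r=3: min(18,6)*3=18 best=221, r--

l=0, r=2, best area=221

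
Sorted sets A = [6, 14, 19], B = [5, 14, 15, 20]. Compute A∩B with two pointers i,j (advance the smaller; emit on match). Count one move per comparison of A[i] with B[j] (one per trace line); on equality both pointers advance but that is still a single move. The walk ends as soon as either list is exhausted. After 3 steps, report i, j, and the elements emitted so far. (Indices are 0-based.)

i=0 j=0: 6>5, j++
i=0 j=1: 6<14, i++
i=1 j=1: 14==14 emit, i++,j++

i=2, j=2, emitted=[14]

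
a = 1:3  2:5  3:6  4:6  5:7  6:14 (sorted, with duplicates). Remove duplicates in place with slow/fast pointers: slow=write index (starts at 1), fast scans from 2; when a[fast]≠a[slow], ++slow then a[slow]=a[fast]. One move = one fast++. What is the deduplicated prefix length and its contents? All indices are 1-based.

slow=1 fast=2: a[fast]=5≠a[slow]=3 write a[2]=5, slow++,fast++
slow=2 fast=3: a[fast]=6≠a[slow]=5 write a[3]=6, slow++,fast++
slow=3 fast=4: a[fast]=6=a[slow] dup, fast++
slow=3 fast=5: a[fast]=7≠a[slow]=6 write a[4]=7, slow++,fast++
slow=4 fast=6: a[fast]=14≠a[slow]=7 write a[5]=14, slow++,fast++

length 5; prefix = [3, 5, 6, 7, 14]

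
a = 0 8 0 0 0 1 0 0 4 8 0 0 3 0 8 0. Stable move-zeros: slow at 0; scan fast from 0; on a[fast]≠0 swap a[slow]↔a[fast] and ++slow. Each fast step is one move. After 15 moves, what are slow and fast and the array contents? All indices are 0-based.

(s=0,f=0) a[fast]=0 → fast++
(s=0,f=1) a[fast]=8≠0 swap→a[0]=8 → slow++,fast++
(s=1,f=2) a[fast]=0 → fast++
(s=1,f=3) a[fast]=0 → fast++
(s=1,f=4) a[fast]=0 → fast++
(s=1,f=5) a[fast]=1≠0 swap→a[1]=1 → slow++,fast++
(s=2,f=6) a[fast]=0 → fast++
(s=2,f=7) a[fast]=0 → fast++
(s=2,f=8) a[fast]=4≠0 swap→a[2]=4 → slow++,fast++
(s=3,f=9) a[fast]=8≠0 swap→a[3]=8 → slow++,fast++
(s=4,f=10) a[fast]=0 → fast++
(s=4,f=11) a[fast]=0 → fast++
(s=4,f=12) a[fast]=3≠0 swap→a[4]=3 → slow++,fast++
(s=5,f=13) a[fast]=0 → fast++
(s=5,f=14) a[fast]=8≠0 swap→a[5]=8 → slow++,fast++

slow=6, fast=15, a=[8, 1, 4, 8, 3, 8, 0, 0, 0, 0, 0, 0, 0, 0, 0, 0]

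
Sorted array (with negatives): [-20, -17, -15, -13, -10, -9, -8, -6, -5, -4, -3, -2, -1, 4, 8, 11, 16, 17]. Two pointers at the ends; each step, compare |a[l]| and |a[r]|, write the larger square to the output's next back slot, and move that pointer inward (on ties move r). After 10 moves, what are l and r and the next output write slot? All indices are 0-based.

l=6, r=13, next write slot=7

l=0 r=17: |-20|>|17| out[17]=400, l++
l=1 r=17: |-17|<=|17| out[16]=289, r--
l=1 r=16: |-17|>|16| out[15]=289, l++
l=2 r=16: |-15|<=|16| out[14]=256, r--
l=2 r=15: |-15|>|11| out[13]=225, l++
l=3 r=15: |-13|>|11| out[12]=169, l++
l=4 r=15: |-10|<=|11| out[11]=121, r--
l=4 r=14: |-10|>|8| out[10]=100, l++
l=5 r=14: |-9|>|8| out[9]=81, l++
l=6 r=14: |-8|<=|8| out[8]=64, r--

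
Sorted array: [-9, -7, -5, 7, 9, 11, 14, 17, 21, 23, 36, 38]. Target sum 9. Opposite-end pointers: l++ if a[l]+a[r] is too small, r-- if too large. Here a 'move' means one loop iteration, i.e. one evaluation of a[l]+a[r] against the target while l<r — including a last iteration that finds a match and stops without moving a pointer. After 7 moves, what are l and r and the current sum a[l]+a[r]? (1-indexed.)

l=3, r=7, sum=9

[1,12] -9+38=29 >9 → r--
[1,11] -9+36=27 >9 → r--
[1,10] -9+23=14 >9 → r--
[1,9] -9+21=12 >9 → r--
[1,8] -9+17=8 <9 → l++
[2,8] -7+17=10 >9 → r--
[2,7] -7+14=7 <9 → l++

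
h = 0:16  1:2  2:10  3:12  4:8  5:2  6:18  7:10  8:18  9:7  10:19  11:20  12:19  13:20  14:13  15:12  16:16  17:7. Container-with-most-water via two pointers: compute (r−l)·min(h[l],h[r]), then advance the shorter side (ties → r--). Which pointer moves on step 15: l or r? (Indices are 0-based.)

l

[0,17] min(16,7)*17=119 best=119 * → r--
[0,16] min(16,16)*16=256 best=256 * → r--
[0,15] min(16,12)*15=180 best=256 → r--
[0,14] min(16,13)*14=182 best=256 → r--
[0,13] min(16,20)*13=208 best=256 → l++
[1,13] min(2,20)*12=24 best=256 → l++
[2,13] min(10,20)*11=110 best=256 → l++
[3,13] min(12,20)*10=120 best=256 → l++
[4,13] min(8,20)*9=72 best=256 → l++
[5,13] min(2,20)*8=16 best=256 → l++
[6,13] min(18,20)*7=126 best=256 → l++
[7,13] min(10,20)*6=60 best=256 → l++
[8,13] min(18,20)*5=90 best=256 → l++
[9,13] min(7,20)*4=28 best=256 → l++
[10,13] min(19,20)*3=57 best=256 → l++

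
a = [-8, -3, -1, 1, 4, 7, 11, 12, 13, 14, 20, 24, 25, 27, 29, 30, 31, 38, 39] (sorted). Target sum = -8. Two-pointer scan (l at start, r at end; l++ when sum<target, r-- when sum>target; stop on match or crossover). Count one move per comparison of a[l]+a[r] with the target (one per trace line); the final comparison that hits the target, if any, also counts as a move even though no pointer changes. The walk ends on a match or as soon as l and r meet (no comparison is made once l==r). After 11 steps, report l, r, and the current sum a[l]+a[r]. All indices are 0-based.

l=0, r=7, sum=4

[0,18] -8+39=31 >-8 → r--
[0,17] -8+38=30 >-8 → r--
[0,16] -8+31=23 >-8 → r--
[0,15] -8+30=22 >-8 → r--
[0,14] -8+29=21 >-8 → r--
[0,13] -8+27=19 >-8 → r--
[0,12] -8+25=17 >-8 → r--
[0,11] -8+24=16 >-8 → r--
[0,10] -8+20=12 >-8 → r--
[0,9] -8+14=6 >-8 → r--
[0,8] -8+13=5 >-8 → r--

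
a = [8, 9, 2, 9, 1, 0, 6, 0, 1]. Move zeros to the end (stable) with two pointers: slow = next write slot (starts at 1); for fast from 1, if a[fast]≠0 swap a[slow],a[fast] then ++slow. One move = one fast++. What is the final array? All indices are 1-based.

slow=1 fast=1: a[fast]=8≠0 swap→a[1]=8, slow++,fast++
slow=2 fast=2: a[fast]=9≠0 swap→a[2]=9, slow++,fast++
slow=3 fast=3: a[fast]=2≠0 swap→a[3]=2, slow++,fast++
slow=4 fast=4: a[fast]=9≠0 swap→a[4]=9, slow++,fast++
slow=5 fast=5: a[fast]=1≠0 swap→a[5]=1, slow++,fast++
slow=6 fast=6: a[fast]=0, fast++
slow=6 fast=7: a[fast]=6≠0 swap→a[6]=6, slow++,fast++
slow=7 fast=8: a[fast]=0, fast++
slow=7 fast=9: a[fast]=1≠0 swap→a[7]=1, slow++,fast++

[8, 9, 2, 9, 1, 6, 1, 0, 0]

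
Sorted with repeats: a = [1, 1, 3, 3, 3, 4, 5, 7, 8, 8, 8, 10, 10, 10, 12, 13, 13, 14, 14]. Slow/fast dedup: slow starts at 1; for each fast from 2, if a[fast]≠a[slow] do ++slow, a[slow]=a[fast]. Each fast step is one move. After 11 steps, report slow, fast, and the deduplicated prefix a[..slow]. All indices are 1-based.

slow=7, fast=13, prefix=[1, 3, 4, 5, 7, 8, 10]

(s=1,f=2) a[fast]=1=a[slow] dup → fast++
(s=1,f=3) a[fast]=3≠a[slow]=1 write a[2]=3 → slow++,fast++
(s=2,f=4) a[fast]=3=a[slow] dup → fast++
(s=2,f=5) a[fast]=3=a[slow] dup → fast++
(s=2,f=6) a[fast]=4≠a[slow]=3 write a[3]=4 → slow++,fast++
(s=3,f=7) a[fast]=5≠a[slow]=4 write a[4]=5 → slow++,fast++
(s=4,f=8) a[fast]=7≠a[slow]=5 write a[5]=7 → slow++,fast++
(s=5,f=9) a[fast]=8≠a[slow]=7 write a[6]=8 → slow++,fast++
(s=6,f=10) a[fast]=8=a[slow] dup → fast++
(s=6,f=11) a[fast]=8=a[slow] dup → fast++
(s=6,f=12) a[fast]=10≠a[slow]=8 write a[7]=10 → slow++,fast++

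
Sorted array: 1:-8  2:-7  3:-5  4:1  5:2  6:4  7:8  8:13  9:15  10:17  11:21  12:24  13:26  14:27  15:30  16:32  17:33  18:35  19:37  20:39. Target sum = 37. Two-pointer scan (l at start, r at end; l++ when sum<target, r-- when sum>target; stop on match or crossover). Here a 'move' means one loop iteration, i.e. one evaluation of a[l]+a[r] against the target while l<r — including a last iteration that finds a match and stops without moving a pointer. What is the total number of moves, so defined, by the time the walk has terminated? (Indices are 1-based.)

7 moves

l=1 r=20: -8+39=31 <37, l++
l=2 r=20: -7+39=32 <37, l++
l=3 r=20: -5+39=34 <37, l++
l=4 r=20: 1+39=40 >37, r--
l=4 r=19: 1+37=38 >37, r--
l=4 r=18: 1+35=36 <37, l++
l=5 r=18: 2+35=37, found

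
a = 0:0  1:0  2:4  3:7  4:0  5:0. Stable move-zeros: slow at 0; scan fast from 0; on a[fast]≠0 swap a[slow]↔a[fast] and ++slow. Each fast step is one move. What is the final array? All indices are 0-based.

[4, 7, 0, 0, 0, 0]

(s=0,f=0) a[fast]=0 → fast++
(s=0,f=1) a[fast]=0 → fast++
(s=0,f=2) a[fast]=4≠0 swap→a[0]=4 → slow++,fast++
(s=1,f=3) a[fast]=7≠0 swap→a[1]=7 → slow++,fast++
(s=2,f=4) a[fast]=0 → fast++
(s=2,f=5) a[fast]=0 → fast++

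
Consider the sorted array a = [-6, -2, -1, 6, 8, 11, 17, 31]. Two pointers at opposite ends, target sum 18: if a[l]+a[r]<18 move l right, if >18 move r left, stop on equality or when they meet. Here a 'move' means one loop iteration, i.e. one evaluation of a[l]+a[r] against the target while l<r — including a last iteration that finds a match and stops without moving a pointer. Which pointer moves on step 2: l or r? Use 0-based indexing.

l

[0,7] -6+31=25 >18 → r--
[0,6] -6+17=11 <18 → l++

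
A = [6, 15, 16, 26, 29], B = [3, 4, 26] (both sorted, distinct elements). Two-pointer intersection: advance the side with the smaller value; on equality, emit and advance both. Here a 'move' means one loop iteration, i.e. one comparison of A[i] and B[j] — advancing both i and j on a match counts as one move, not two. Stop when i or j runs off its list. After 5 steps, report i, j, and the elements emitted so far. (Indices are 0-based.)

i=0 j=0: 6>3, j++
i=0 j=1: 6>4, j++
i=0 j=2: 6<26, i++
i=1 j=2: 15<26, i++
i=2 j=2: 16<26, i++

i=3, j=2, emitted=[]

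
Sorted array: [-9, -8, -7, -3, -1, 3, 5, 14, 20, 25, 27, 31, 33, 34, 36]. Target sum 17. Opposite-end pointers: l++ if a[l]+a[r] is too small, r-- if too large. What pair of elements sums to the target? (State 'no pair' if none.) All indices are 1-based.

[1,15] -9+36=27 >17 → r--
[1,14] -9+34=25 >17 → r--
[1,13] -9+33=24 >17 → r--
[1,12] -9+31=22 >17 → r--
[1,11] -9+27=18 >17 → r--
[1,10] -9+25=16 <17 → l++
[2,10] -8+25=17 → found

(-8, 25)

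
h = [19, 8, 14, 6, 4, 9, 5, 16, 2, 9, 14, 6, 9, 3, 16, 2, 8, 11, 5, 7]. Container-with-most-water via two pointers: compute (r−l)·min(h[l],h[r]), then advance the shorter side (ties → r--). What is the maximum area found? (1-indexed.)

l=1 r=20: min(19,7)*19=133 best=133 *, r--
l=1 r=19: min(19,5)*18=90 best=133, r--
l=1 r=18: min(19,11)*17=187 best=187 *, r--
l=1 r=17: min(19,8)*16=128 best=187, r--
l=1 r=16: min(19,2)*15=30 best=187, r--
l=1 r=15: min(19,16)*14=224 best=224 *, r--
l=1 r=14: min(19,3)*13=39 best=224, r--
l=1 r=13: min(19,9)*12=108 best=224, r--
l=1 r=12: min(19,6)*11=66 best=224, r--
l=1 r=11: min(19,14)*10=140 best=224, r--
l=1 r=10: min(19,9)*9=81 best=224, r--
l=1 r=9: min(19,2)*8=16 best=224, r--
l=1 r=8: min(19,16)*7=112 best=224, r--
l=1 r=7: min(19,5)*6=30 best=224, r--
l=1 r=6: min(19,9)*5=45 best=224, r--
l=1 r=5: min(19,4)*4=16 best=224, r--
l=1 r=4: min(19,6)*3=18 best=224, r--
l=1 r=3: min(19,14)*2=28 best=224, r--
l=1 r=2: min(19,8)*1=8 best=224, r--

max area = 224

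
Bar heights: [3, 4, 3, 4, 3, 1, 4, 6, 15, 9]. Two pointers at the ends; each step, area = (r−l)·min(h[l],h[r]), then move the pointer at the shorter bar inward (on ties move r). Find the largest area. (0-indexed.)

[0,9] min(3,9)*9=27 best=27 * → l++
[1,9] min(4,9)*8=32 best=32 * → l++
[2,9] min(3,9)*7=21 best=32 → l++
[3,9] min(4,9)*6=24 best=32 → l++
[4,9] min(3,9)*5=15 best=32 → l++
[5,9] min(1,9)*4=4 best=32 → l++
[6,9] min(4,9)*3=12 best=32 → l++
[7,9] min(6,9)*2=12 best=32 → l++
[8,9] min(15,9)*1=9 best=32 → r--

max area = 32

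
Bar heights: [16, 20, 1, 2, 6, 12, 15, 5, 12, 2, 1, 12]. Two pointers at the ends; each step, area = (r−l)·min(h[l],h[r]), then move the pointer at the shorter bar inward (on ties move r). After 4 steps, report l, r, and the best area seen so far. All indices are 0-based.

l=0 r=11: min(16,12)*11=132 best=132 *, r--
l=0 r=10: min(16,1)*10=10 best=132, r--
l=0 r=9: min(16,2)*9=18 best=132, r--
l=0 r=8: min(16,12)*8=96 best=132, r--

l=0, r=7, best area=132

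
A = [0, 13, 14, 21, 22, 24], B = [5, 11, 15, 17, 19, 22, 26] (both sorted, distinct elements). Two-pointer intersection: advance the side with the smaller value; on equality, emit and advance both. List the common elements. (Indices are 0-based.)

[i=0,j=0] 0<5 → i++
[i=1,j=0] 13>5 → j++
[i=1,j=1] 13>11 → j++
[i=1,j=2] 13<15 → i++
[i=2,j=2] 14<15 → i++
[i=3,j=2] 21>15 → j++
[i=3,j=3] 21>17 → j++
[i=3,j=4] 21>19 → j++
[i=3,j=5] 21<22 → i++
[i=4,j=5] 22==22 emit → i++,j++
[i=5,j=6] 24<26 → i++

intersection = [22]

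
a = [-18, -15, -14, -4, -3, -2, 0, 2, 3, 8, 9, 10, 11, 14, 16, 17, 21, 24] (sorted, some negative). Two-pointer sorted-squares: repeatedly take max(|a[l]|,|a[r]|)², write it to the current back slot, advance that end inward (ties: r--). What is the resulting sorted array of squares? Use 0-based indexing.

l=0 r=17: |-18|<=|24| out[17]=576, r--
l=0 r=16: |-18|<=|21| out[16]=441, r--
l=0 r=15: |-18|>|17| out[15]=324, l++
l=1 r=15: |-15|<=|17| out[14]=289, r--
l=1 r=14: |-15|<=|16| out[13]=256, r--
l=1 r=13: |-15|>|14| out[12]=225, l++
l=2 r=13: |-14|<=|14| out[11]=196, r--
l=2 r=12: |-14|>|11| out[10]=196, l++
l=3 r=12: |-4|<=|11| out[9]=121, r--
l=3 r=11: |-4|<=|10| out[8]=100, r--
l=3 r=10: |-4|<=|9| out[7]=81, r--
l=3 r=9: |-4|<=|8| out[6]=64, r--
l=3 r=8: |-4|>|3| out[5]=16, l++
l=4 r=8: |-3|<=|3| out[4]=9, r--
l=4 r=7: |-3|>|2| out[3]=9, l++
l=5 r=7: |-2|<=|2| out[2]=4, r--
l=5 r=6: |-2|>|0| out[1]=4, l++
l=6 r=6: |0|<=|0| out[0]=0, r--

[0, 4, 4, 9, 9, 16, 64, 81, 100, 121, 196, 196, 225, 256, 289, 324, 441, 576]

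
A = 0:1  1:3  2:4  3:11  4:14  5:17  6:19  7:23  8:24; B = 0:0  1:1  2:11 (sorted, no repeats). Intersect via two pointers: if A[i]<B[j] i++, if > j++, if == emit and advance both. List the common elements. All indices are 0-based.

i=0 j=0: 1>0, j++
i=0 j=1: 1==1 emit, i++,j++
i=1 j=2: 3<11, i++
i=2 j=2: 4<11, i++
i=3 j=2: 11==11 emit, i++,j++

intersection = [1, 11]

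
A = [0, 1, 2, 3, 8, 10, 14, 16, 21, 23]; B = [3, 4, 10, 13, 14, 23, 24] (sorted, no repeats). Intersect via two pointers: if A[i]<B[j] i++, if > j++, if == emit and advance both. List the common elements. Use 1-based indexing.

intersection = [3, 10, 14, 23]

i=1 j=1: 0<3, i++
i=2 j=1: 1<3, i++
i=3 j=1: 2<3, i++
i=4 j=1: 3==3 emit, i++,j++
i=5 j=2: 8>4, j++
i=5 j=3: 8<10, i++
i=6 j=3: 10==10 emit, i++,j++
i=7 j=4: 14>13, j++
i=7 j=5: 14==14 emit, i++,j++
i=8 j=6: 16<23, i++
i=9 j=6: 21<23, i++
i=10 j=6: 23==23 emit, i++,j++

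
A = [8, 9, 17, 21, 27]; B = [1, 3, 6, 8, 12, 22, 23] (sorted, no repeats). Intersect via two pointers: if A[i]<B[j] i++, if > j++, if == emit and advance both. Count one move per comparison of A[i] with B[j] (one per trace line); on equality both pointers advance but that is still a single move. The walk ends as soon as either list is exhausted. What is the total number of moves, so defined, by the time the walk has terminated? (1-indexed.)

i=1 j=1: 8>1, j++
i=1 j=2: 8>3, j++
i=1 j=3: 8>6, j++
i=1 j=4: 8==8 emit, i++,j++
i=2 j=5: 9<12, i++
i=3 j=5: 17>12, j++
i=3 j=6: 17<22, i++
i=4 j=6: 21<22, i++
i=5 j=6: 27>22, j++
i=5 j=7: 27>23, j++

10 moves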